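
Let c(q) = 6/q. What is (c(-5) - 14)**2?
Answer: 5776/25 ≈ 231.04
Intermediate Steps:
(c(-5) - 14)**2 = (6/(-5) - 14)**2 = (6*(-1/5) - 14)**2 = (-6/5 - 14)**2 = (-76/5)**2 = 5776/25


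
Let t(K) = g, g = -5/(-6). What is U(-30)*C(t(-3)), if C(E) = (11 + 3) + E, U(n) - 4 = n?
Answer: -1157/3 ≈ -385.67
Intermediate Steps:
g = ⅚ (g = -5*(-⅙) = ⅚ ≈ 0.83333)
t(K) = ⅚
U(n) = 4 + n
C(E) = 14 + E
U(-30)*C(t(-3)) = (4 - 30)*(14 + ⅚) = -26*89/6 = -1157/3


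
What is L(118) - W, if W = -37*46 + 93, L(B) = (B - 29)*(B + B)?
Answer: 22613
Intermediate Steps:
L(B) = 2*B*(-29 + B) (L(B) = (-29 + B)*(2*B) = 2*B*(-29 + B))
W = -1609 (W = -1702 + 93 = -1609)
L(118) - W = 2*118*(-29 + 118) - 1*(-1609) = 2*118*89 + 1609 = 21004 + 1609 = 22613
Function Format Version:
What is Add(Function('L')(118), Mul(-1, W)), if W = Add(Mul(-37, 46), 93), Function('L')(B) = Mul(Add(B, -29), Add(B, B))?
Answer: 22613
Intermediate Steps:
Function('L')(B) = Mul(2, B, Add(-29, B)) (Function('L')(B) = Mul(Add(-29, B), Mul(2, B)) = Mul(2, B, Add(-29, B)))
W = -1609 (W = Add(-1702, 93) = -1609)
Add(Function('L')(118), Mul(-1, W)) = Add(Mul(2, 118, Add(-29, 118)), Mul(-1, -1609)) = Add(Mul(2, 118, 89), 1609) = Add(21004, 1609) = 22613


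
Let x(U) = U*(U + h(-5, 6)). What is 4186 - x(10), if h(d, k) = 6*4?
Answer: 3846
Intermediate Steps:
h(d, k) = 24
x(U) = U*(24 + U) (x(U) = U*(U + 24) = U*(24 + U))
4186 - x(10) = 4186 - 10*(24 + 10) = 4186 - 10*34 = 4186 - 1*340 = 4186 - 340 = 3846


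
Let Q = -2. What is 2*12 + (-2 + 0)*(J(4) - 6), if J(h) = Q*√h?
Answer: 44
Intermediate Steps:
J(h) = -2*√h
2*12 + (-2 + 0)*(J(4) - 6) = 2*12 + (-2 + 0)*(-2*√4 - 6) = 24 - 2*(-2*2 - 6) = 24 - 2*(-4 - 6) = 24 - 2*(-10) = 24 + 20 = 44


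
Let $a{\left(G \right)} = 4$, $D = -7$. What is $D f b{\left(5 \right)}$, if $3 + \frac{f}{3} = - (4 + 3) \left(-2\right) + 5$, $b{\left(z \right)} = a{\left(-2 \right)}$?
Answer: $-1344$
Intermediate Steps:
$b{\left(z \right)} = 4$
$f = 48$ ($f = -9 + 3 \left(- (4 + 3) \left(-2\right) + 5\right) = -9 + 3 \left(\left(-1\right) 7 \left(-2\right) + 5\right) = -9 + 3 \left(\left(-7\right) \left(-2\right) + 5\right) = -9 + 3 \left(14 + 5\right) = -9 + 3 \cdot 19 = -9 + 57 = 48$)
$D f b{\left(5 \right)} = \left(-7\right) 48 \cdot 4 = \left(-336\right) 4 = -1344$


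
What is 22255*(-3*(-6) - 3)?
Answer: 333825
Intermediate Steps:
22255*(-3*(-6) - 3) = 22255*(18 - 3) = 22255*15 = 333825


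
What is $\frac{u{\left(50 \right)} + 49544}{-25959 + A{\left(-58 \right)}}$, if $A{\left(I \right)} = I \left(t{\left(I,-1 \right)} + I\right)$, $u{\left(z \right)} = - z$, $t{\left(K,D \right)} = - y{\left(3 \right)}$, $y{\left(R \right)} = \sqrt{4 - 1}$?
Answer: $- \frac{1118316930}{510523933} - \frac{2870652 \sqrt{3}}{510523933} \approx -2.2003$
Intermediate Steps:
$y{\left(R \right)} = \sqrt{3}$
$t{\left(K,D \right)} = - \sqrt{3}$
$A{\left(I \right)} = I \left(I - \sqrt{3}\right)$ ($A{\left(I \right)} = I \left(- \sqrt{3} + I\right) = I \left(I - \sqrt{3}\right)$)
$\frac{u{\left(50 \right)} + 49544}{-25959 + A{\left(-58 \right)}} = \frac{\left(-1\right) 50 + 49544}{-25959 - 58 \left(-58 - \sqrt{3}\right)} = \frac{-50 + 49544}{-25959 + \left(3364 + 58 \sqrt{3}\right)} = \frac{49494}{-22595 + 58 \sqrt{3}}$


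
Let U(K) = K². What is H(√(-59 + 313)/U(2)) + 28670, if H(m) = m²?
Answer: 229487/8 ≈ 28686.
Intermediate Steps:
H(√(-59 + 313)/U(2)) + 28670 = (√(-59 + 313)/(2²))² + 28670 = (√254/4)² + 28670 = 127/8 + 28670 = 229487/8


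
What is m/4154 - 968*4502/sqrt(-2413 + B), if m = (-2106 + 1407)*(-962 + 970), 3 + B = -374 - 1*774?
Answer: -2796/2077 + 198088*I*sqrt(11)/9 ≈ -1.3462 + 72998.0*I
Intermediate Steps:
B = -1151 (B = -3 + (-374 - 1*774) = -3 + (-374 - 774) = -3 - 1148 = -1151)
m = -5592 (m = -699*8 = -5592)
m/4154 - 968*4502/sqrt(-2413 + B) = -5592/4154 - 968*4502/sqrt(-2413 - 1151) = -5592*1/4154 - 968*(-2251*I*sqrt(11)/99) = -2796/2077 - 968*(-2251*I*sqrt(11)/99) = -2796/2077 - (-198088)*I*sqrt(11)/9 = -2796/2077 + 198088*I*sqrt(11)/9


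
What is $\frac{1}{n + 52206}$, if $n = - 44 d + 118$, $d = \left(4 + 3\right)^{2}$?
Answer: $\frac{1}{50168} \approx 1.9933 \cdot 10^{-5}$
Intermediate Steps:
$d = 49$ ($d = 7^{2} = 49$)
$n = -2038$ ($n = \left(-44\right) 49 + 118 = -2156 + 118 = -2038$)
$\frac{1}{n + 52206} = \frac{1}{-2038 + 52206} = \frac{1}{50168}$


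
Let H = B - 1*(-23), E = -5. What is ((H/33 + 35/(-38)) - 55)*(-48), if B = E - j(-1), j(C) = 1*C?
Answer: 555224/209 ≈ 2656.6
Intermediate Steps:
j(C) = C
B = -4 (B = -5 - 1*(-1) = -5 + 1 = -4)
H = 19 (H = -4 - 1*(-23) = -4 + 23 = 19)
((H/33 + 35/(-38)) - 55)*(-48) = ((19/33 + 35/(-38)) - 55)*(-48) = ((19*(1/33) + 35*(-1/38)) - 55)*(-48) = ((19/33 - 35/38) - 55)*(-48) = (-433/1254 - 55)*(-48) = -69403/1254*(-48) = 555224/209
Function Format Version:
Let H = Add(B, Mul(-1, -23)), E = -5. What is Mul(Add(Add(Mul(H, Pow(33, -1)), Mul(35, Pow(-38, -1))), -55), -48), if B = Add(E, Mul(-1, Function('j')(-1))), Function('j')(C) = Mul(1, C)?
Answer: Rational(555224, 209) ≈ 2656.6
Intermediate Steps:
Function('j')(C) = C
B = -4 (B = Add(-5, Mul(-1, -1)) = Add(-5, 1) = -4)
H = 19 (H = Add(-4, Mul(-1, -23)) = Add(-4, 23) = 19)
Mul(Add(Add(Mul(H, Pow(33, -1)), Mul(35, Pow(-38, -1))), -55), -48) = Mul(Add(Add(Mul(19, Pow(33, -1)), Mul(35, Pow(-38, -1))), -55), -48) = Mul(Add(Add(Mul(19, Rational(1, 33)), Mul(35, Rational(-1, 38))), -55), -48) = Mul(Add(Add(Rational(19, 33), Rational(-35, 38)), -55), -48) = Mul(Add(Rational(-433, 1254), -55), -48) = Mul(Rational(-69403, 1254), -48) = Rational(555224, 209)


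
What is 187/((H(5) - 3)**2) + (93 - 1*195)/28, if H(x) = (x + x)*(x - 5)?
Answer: 2159/126 ≈ 17.135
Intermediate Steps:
H(x) = 2*x*(-5 + x) (H(x) = (2*x)*(-5 + x) = 2*x*(-5 + x))
187/((H(5) - 3)**2) + (93 - 1*195)/28 = 187/((2*5*(-5 + 5) - 3)**2) + (93 - 1*195)/28 = 187/((2*5*0 - 3)**2) + (93 - 195)*(1/28) = 187/((0 - 3)**2) - 102*1/28 = 187/((-3)**2) - 51/14 = 187/9 - 51/14 = 2159/126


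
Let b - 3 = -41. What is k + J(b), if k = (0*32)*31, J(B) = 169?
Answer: 169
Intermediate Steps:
b = -38 (b = 3 - 41 = -38)
k = 0 (k = 0*31 = 0)
k + J(b) = 0 + 169 = 169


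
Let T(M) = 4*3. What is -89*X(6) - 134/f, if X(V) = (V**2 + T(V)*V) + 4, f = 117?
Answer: -1166390/117 ≈ -9969.1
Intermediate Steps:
T(M) = 12
X(V) = 4 + V**2 + 12*V (X(V) = (V**2 + 12*V) + 4 = 4 + V**2 + 12*V)
-89*X(6) - 134/f = -89*(4 + 6**2 + 12*6) - 134/117 = -89*(4 + 36 + 72) - 134*1/117 = -89*112 - 134/117 = -9968 - 134/117 = -1166390/117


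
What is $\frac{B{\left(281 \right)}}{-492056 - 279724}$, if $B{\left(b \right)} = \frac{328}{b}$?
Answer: $- \frac{82}{54217545} \approx -1.5124 \cdot 10^{-6}$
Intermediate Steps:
$\frac{B{\left(281 \right)}}{-492056 - 279724} = \frac{328 \cdot \frac{1}{281}}{-492056 - 279724} = \frac{328}{281 \left(-771780\right)} = \frac{328}{281} \left(- \frac{1}{771780}\right) = - \frac{82}{54217545}$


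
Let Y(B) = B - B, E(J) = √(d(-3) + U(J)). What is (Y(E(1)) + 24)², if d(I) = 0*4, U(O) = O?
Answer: 576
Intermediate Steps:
d(I) = 0
E(J) = √J (E(J) = √(0 + J) = √J)
Y(B) = 0
(Y(E(1)) + 24)² = (0 + 24)² = 24² = 576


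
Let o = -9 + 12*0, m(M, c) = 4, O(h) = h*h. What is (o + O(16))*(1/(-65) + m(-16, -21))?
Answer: 4921/5 ≈ 984.20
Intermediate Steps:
O(h) = h²
o = -9 (o = -9 + 0 = -9)
(o + O(16))*(1/(-65) + m(-16, -21)) = (-9 + 16²)*(1/(-65) + 4) = (-9 + 256)*(-1/65 + 4) = 247*(259/65) = 4921/5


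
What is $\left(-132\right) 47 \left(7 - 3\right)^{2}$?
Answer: $-99264$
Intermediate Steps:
$\left(-132\right) 47 \left(7 - 3\right)^{2} = - 6204 \cdot 4^{2} = \left(-6204\right) 16 = -99264$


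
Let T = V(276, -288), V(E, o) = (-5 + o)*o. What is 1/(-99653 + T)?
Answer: -1/15269 ≈ -6.5492e-5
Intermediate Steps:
V(E, o) = o*(-5 + o)
T = 84384 (T = -288*(-5 - 288) = -288*(-293) = 84384)
1/(-99653 + T) = 1/(-99653 + 84384) = 1/(-15269) = -1/15269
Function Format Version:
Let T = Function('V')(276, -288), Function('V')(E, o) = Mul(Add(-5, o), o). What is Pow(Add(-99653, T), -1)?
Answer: Rational(-1, 15269) ≈ -6.5492e-5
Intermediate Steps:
Function('V')(E, o) = Mul(o, Add(-5, o))
T = 84384 (T = Mul(-288, Add(-5, -288)) = Mul(-288, -293) = 84384)
Pow(Add(-99653, T), -1) = Pow(Add(-99653, 84384), -1) = Pow(-15269, -1) = Rational(-1, 15269)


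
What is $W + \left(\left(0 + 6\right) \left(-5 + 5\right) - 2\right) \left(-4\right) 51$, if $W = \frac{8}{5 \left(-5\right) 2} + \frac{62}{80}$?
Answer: $\frac{81723}{200} \approx 408.62$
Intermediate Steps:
$W = \frac{123}{200}$ ($W = \frac{8}{\left(-25\right) 2} + 62 \cdot \frac{1}{80} = \frac{8}{-50} + \frac{31}{40} = 8 \left(- \frac{1}{50}\right) + \frac{31}{40} = - \frac{4}{25} + \frac{31}{40} = \frac{123}{200} \approx 0.615$)
$W + \left(\left(0 + 6\right) \left(-5 + 5\right) - 2\right) \left(-4\right) 51 = \frac{123}{200} + \left(\left(0 + 6\right) \left(-5 + 5\right) - 2\right) \left(-4\right) 51 = \frac{123}{200} + \left(6 \cdot 0 - 2\right) \left(-4\right) 51 = \frac{123}{200} + \left(0 - 2\right) \left(-4\right) 51 = \frac{123}{200} + \left(-2\right) \left(-4\right) 51 = \frac{123}{200} + 8 \cdot 51 = \frac{123}{200} + 408 = \frac{81723}{200}$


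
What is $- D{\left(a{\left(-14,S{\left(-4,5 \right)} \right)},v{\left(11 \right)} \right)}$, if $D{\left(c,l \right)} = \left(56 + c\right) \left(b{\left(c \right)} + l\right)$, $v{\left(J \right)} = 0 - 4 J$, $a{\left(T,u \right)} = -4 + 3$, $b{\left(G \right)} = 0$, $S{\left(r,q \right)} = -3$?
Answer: $2420$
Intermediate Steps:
$a{\left(T,u \right)} = -1$
$v{\left(J \right)} = - 4 J$
$D{\left(c,l \right)} = l \left(56 + c\right)$ ($D{\left(c,l \right)} = \left(56 + c\right) \left(0 + l\right) = \left(56 + c\right) l = l \left(56 + c\right)$)
$- D{\left(a{\left(-14,S{\left(-4,5 \right)} \right)},v{\left(11 \right)} \right)} = - \left(-4\right) 11 \left(56 - 1\right) = - \left(-44\right) 55 = \left(-1\right) \left(-2420\right) = 2420$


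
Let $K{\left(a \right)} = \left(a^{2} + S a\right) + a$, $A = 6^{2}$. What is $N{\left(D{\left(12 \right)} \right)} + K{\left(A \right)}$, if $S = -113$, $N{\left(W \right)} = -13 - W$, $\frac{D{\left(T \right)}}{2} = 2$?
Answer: $-2753$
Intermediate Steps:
$D{\left(T \right)} = 4$ ($D{\left(T \right)} = 2 \cdot 2 = 4$)
$A = 36$
$K{\left(a \right)} = a^{2} - 112 a$ ($K{\left(a \right)} = \left(a^{2} - 113 a\right) + a = a^{2} - 112 a$)
$N{\left(D{\left(12 \right)} \right)} + K{\left(A \right)} = \left(-13 - 4\right) + 36 \left(-112 + 36\right) = \left(-13 - 4\right) + 36 \left(-76\right) = -17 - 2736 = -2753$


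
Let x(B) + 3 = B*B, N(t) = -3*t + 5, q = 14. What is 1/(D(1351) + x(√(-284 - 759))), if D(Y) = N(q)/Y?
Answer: -1351/1413183 ≈ -0.00095600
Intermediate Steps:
N(t) = 5 - 3*t
x(B) = -3 + B² (x(B) = -3 + B*B = -3 + B²)
D(Y) = -37/Y (D(Y) = (5 - 3*14)/Y = (5 - 42)/Y = -37/Y)
1/(D(1351) + x(√(-284 - 759))) = 1/(-37/1351 + (-3 + (√(-284 - 759))²)) = 1/(-37*1/1351 + (-3 + (√(-1043))²)) = 1/(-37/1351 + (-3 + (I*√1043)²)) = 1/(-37/1351 + (-3 - 1043)) = 1/(-37/1351 - 1046) = 1/(-1413183/1351) = -1351/1413183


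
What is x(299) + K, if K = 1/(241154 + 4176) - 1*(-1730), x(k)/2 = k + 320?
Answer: 728139441/245330 ≈ 2968.0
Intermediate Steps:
x(k) = 640 + 2*k (x(k) = 2*(k + 320) = 2*(320 + k) = 640 + 2*k)
K = 424420901/245330 (K = 1/245330 + 1730 = 424420901/245330 ≈ 1730.0)
x(299) + K = (640 + 2*299) + 424420901/245330 = (640 + 598) + 424420901/245330 = 1238 + 424420901/245330 = 728139441/245330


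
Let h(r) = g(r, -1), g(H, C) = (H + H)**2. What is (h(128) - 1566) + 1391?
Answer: 65361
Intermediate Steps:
g(H, C) = 4*H**2 (g(H, C) = (2*H)**2 = 4*H**2)
h(r) = 4*r**2
(h(128) - 1566) + 1391 = (4*128**2 - 1566) + 1391 = (4*16384 - 1566) + 1391 = (65536 - 1566) + 1391 = 63970 + 1391 = 65361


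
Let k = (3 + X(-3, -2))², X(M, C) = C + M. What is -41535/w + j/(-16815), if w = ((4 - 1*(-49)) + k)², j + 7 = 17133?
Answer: -4409669/319485 ≈ -13.802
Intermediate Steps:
j = 17126 (j = -7 + 17133 = 17126)
k = 4 (k = (3 + (-2 - 3))² = (3 - 5)² = (-2)² = 4)
w = 3249 (w = ((4 - 1*(-49)) + 4)² = ((4 + 49) + 4)² = (53 + 4)² = 57² = 3249)
-41535/w + j/(-16815) = -41535/3249 + 17126/(-16815) = -41535*1/3249 + 17126*(-1/16815) = -4615/361 - 17126/16815 = -4409669/319485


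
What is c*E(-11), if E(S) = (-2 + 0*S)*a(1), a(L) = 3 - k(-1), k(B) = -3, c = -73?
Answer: 876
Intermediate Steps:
a(L) = 6 (a(L) = 3 - 1*(-3) = 3 + 3 = 6)
E(S) = -12 (E(S) = (-2 + 0*S)*6 = (-2 + 0)*6 = -2*6 = -12)
c*E(-11) = -73*(-12) = 876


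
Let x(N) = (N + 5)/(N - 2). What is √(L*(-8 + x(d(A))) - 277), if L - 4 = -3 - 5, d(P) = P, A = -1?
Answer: I*√2157/3 ≈ 15.481*I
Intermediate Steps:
L = -4 (L = 4 + (-3 - 5) = 4 - 8 = -4)
x(N) = (5 + N)/(-2 + N)
√(L*(-8 + x(d(A))) - 277) = √(-4*(-8 + (5 - 1)/(-2 - 1)) - 277) = √(-4*(-8 + 4/(-3)) - 277) = √(-4*(-8 - ⅓*4) - 277) = √(-4*(-8 - 4/3) - 277) = √(-4*(-28/3) - 277) = √(112/3 - 277) = √(-719/3) = I*√2157/3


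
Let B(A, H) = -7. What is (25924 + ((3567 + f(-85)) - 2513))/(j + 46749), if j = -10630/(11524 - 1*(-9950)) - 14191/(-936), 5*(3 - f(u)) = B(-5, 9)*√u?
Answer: 30128279688/52218554455 + 7816536*I*√85/261092772275 ≈ 0.57697 + 0.00027601*I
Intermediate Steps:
f(u) = 3 + 7*√u/5 (f(u) = 3 - (-7)*√u/5 = 3 + 7*√u/5)
j = 16377103/1116648 (j = -10630/(11524 + 9950) - 14191*(-1/936) = -10630/21474 + 14191/936 = -10630*1/21474 + 14191/936 = -5315/10737 + 14191/936 = 16377103/1116648 ≈ 14.666)
(25924 + ((3567 + f(-85)) - 2513))/(j + 46749) = (25924 + ((3567 + (3 + 7*√(-85)/5)) - 2513))/(16377103/1116648 + 46749) = (25924 + ((3567 + (3 + 7*(I*√85)/5)) - 2513))/(52218554455/1116648) = (25924 + ((3567 + (3 + 7*I*√85/5)) - 2513))*(1116648/52218554455) = (25924 + ((3570 + 7*I*√85/5) - 2513))*(1116648/52218554455) = (25924 + (1057 + 7*I*√85/5))*(1116648/52218554455) = (26981 + 7*I*√85/5)*(1116648/52218554455) = 30128279688/52218554455 + 7816536*I*√85/261092772275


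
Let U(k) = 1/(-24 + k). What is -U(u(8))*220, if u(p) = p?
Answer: 55/4 ≈ 13.750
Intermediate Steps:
-U(u(8))*220 = -1/(-24 + 8)*220 = -1/(-16)*220 = -1*(-1/16)*220 = (1/16)*220 = 55/4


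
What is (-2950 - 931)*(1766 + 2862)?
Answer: -17961268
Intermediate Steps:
(-2950 - 931)*(1766 + 2862) = -3881*4628 = -17961268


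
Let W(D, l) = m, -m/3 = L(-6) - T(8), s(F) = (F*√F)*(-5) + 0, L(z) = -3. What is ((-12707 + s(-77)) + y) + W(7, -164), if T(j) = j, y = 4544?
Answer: -8130 + 385*I*√77 ≈ -8130.0 + 3378.4*I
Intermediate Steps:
s(F) = -5*F^(3/2) (s(F) = F^(3/2)*(-5) + 0 = -5*F^(3/2) + 0 = -5*F^(3/2))
m = 33 (m = -3*(-3 - 1*8) = -3*(-3 - 8) = -3*(-11) = 33)
W(D, l) = 33
((-12707 + s(-77)) + y) + W(7, -164) = ((-12707 - (-385)*I*√77) + 4544) + 33 = ((-12707 + 385*I*√77) + 4544) + 33 = (-8163 + 385*I*√77) + 33 = -8130 + 385*I*√77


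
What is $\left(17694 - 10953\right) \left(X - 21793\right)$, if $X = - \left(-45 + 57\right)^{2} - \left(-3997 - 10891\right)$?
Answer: $-47517309$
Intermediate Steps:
$X = 14744$ ($X = - 12^{2} - -14888 = \left(-1\right) 144 + 14888 = -144 + 14888 = 14744$)
$\left(17694 - 10953\right) \left(X - 21793\right) = \left(17694 - 10953\right) \left(14744 - 21793\right) = 6741 \left(-7049\right) = -47517309$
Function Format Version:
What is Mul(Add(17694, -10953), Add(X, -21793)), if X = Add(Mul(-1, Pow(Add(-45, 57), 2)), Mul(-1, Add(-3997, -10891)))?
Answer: -47517309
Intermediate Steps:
X = 14744 (X = Add(Mul(-1, Pow(12, 2)), Mul(-1, -14888)) = Add(Mul(-1, 144), 14888) = Add(-144, 14888) = 14744)
Mul(Add(17694, -10953), Add(X, -21793)) = Mul(Add(17694, -10953), Add(14744, -21793)) = Mul(6741, -7049) = -47517309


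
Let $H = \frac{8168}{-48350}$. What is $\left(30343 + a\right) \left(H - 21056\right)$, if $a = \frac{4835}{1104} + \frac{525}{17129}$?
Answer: $- \frac{3477677219061673603}{5442372700} \approx -6.39 \cdot 10^{8}$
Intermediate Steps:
$H = - \frac{4084}{24175}$ ($H = 8168 \left(- \frac{1}{48350}\right) = - \frac{4084}{24175} \approx -0.16893$)
$a = \frac{11914045}{2701488}$ ($a = 4835 \cdot \frac{1}{1104} + 525 \cdot \frac{1}{17129} = \frac{4835}{1104} + \frac{75}{2447} = \frac{11914045}{2701488} \approx 4.4102$)
$\left(30343 + a\right) \left(H - 21056\right) = \left(30343 + \frac{11914045}{2701488}\right) \left(- \frac{4084}{24175} - 21056\right) = \frac{81983164429}{2701488} \left(- \frac{509032884}{24175}\right) = - \frac{3477677219061673603}{5442372700}$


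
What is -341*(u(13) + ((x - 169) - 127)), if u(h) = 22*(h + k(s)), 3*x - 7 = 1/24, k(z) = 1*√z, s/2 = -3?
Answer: 187891/72 - 7502*I*√6 ≈ 2609.6 - 18376.0*I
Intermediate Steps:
s = -6 (s = 2*(-3) = -6)
k(z) = √z
x = 169/72 (x = 7/3 + (⅓)/24 = 7/3 + (⅓)*(1/24) = 7/3 + 1/72 = 169/72 ≈ 2.3472)
u(h) = 22*h + 22*I*√6 (u(h) = 22*(h + √(-6)) = 22*(h + I*√6) = 22*h + 22*I*√6)
-341*(u(13) + ((x - 169) - 127)) = -341*((22*13 + 22*I*√6) + ((169/72 - 169) - 127)) = -341*((286 + 22*I*√6) + (-11999/72 - 127)) = -341*((286 + 22*I*√6) - 21143/72) = -341*(-551/72 + 22*I*√6) = 187891/72 - 7502*I*√6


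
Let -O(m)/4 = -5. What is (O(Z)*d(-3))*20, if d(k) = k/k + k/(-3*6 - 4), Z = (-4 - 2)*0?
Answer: 5000/11 ≈ 454.55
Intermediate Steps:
Z = 0 (Z = -6*0 = 0)
d(k) = 1 - k/22 (d(k) = 1 + k/(-18 - 4) = 1 + k/(-22) = 1 + k*(-1/22) = 1 - k/22)
O(m) = 20 (O(m) = -4*(-5) = 20)
(O(Z)*d(-3))*20 = (20*(1 - 1/22*(-3)))*20 = (20*(1 + 3/22))*20 = (20*(25/22))*20 = (250/11)*20 = 5000/11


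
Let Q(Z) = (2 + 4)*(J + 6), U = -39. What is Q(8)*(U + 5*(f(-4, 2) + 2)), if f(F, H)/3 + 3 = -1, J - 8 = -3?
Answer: -5874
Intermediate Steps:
J = 5 (J = 8 - 3 = 5)
f(F, H) = -12 (f(F, H) = -9 + 3*(-1) = -9 - 3 = -12)
Q(Z) = 66 (Q(Z) = (2 + 4)*(5 + 6) = 6*11 = 66)
Q(8)*(U + 5*(f(-4, 2) + 2)) = 66*(-39 + 5*(-12 + 2)) = 66*(-39 + 5*(-10)) = 66*(-39 - 50) = 66*(-89) = -5874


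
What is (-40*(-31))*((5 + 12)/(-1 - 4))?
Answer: -4216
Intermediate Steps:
(-40*(-31))*((5 + 12)/(-1 - 4)) = 1240*(17/(-5)) = 1240*(17*(-⅕)) = 1240*(-17/5) = -4216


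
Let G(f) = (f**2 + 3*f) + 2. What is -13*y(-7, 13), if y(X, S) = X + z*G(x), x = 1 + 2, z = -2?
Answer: 611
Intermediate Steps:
x = 3
G(f) = 2 + f**2 + 3*f
y(X, S) = -40 + X (y(X, S) = X - 2*(2 + 3**2 + 3*3) = X - 2*(2 + 9 + 9) = X - 2*20 = X - 40 = -40 + X)
-13*y(-7, 13) = -13*(-40 - 7) = -13*(-47) = 611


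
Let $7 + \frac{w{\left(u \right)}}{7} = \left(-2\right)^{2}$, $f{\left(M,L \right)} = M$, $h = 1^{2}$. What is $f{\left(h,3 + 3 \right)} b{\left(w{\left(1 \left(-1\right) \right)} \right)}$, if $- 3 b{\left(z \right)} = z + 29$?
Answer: $- \frac{8}{3} \approx -2.6667$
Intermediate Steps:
$h = 1$
$w{\left(u \right)} = -21$ ($w{\left(u \right)} = -49 + 7 \left(-2\right)^{2} = -49 + 7 \cdot 4 = -49 + 28 = -21$)
$b{\left(z \right)} = - \frac{29}{3} - \frac{z}{3}$ ($b{\left(z \right)} = - \frac{z + 29}{3} = - \frac{29 + z}{3} = - \frac{29}{3} - \frac{z}{3}$)
$f{\left(h,3 + 3 \right)} b{\left(w{\left(1 \left(-1\right) \right)} \right)} = 1 \left(- \frac{29}{3} - -7\right) = 1 \left(- \frac{29}{3} + 7\right) = 1 \left(- \frac{8}{3}\right) = - \frac{8}{3}$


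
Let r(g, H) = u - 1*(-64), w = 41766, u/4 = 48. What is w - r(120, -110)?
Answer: 41510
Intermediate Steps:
u = 192 (u = 4*48 = 192)
r(g, H) = 256 (r(g, H) = 192 - 1*(-64) = 192 + 64 = 256)
w - r(120, -110) = 41766 - 1*256 = 41766 - 256 = 41510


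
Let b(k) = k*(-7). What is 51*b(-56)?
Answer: 19992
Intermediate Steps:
b(k) = -7*k
51*b(-56) = 51*(-7*(-56)) = 51*392 = 19992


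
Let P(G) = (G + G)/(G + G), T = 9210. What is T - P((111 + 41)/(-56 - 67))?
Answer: 9209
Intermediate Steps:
P(G) = 1 (P(G) = (2*G)/((2*G)) = (2*G)*(1/(2*G)) = 1)
T - P((111 + 41)/(-56 - 67)) = 9210 - 1*1 = 9210 - 1 = 9209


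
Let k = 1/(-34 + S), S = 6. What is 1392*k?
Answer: -348/7 ≈ -49.714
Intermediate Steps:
k = -1/28 (k = 1/(-34 + 6) = 1/(-28) = -1/28 ≈ -0.035714)
1392*k = 1392*(-1/28) = -348/7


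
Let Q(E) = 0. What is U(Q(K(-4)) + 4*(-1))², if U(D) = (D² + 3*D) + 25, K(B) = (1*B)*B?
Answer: 841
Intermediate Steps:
K(B) = B² (K(B) = B*B = B²)
U(D) = 25 + D² + 3*D
U(Q(K(-4)) + 4*(-1))² = (25 + (0 + 4*(-1))² + 3*(0 + 4*(-1)))² = (25 + (0 - 4)² + 3*(0 - 4))² = (25 + (-4)² + 3*(-4))² = (25 + 16 - 12)² = 29² = 841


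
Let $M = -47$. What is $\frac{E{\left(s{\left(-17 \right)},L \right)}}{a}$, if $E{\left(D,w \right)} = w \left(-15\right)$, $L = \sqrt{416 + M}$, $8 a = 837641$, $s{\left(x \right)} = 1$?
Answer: $- \frac{360 \sqrt{41}}{837641} \approx -0.0027519$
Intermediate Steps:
$a = \frac{837641}{8}$ ($a = \frac{1}{8} \cdot 837641 = \frac{837641}{8} \approx 1.0471 \cdot 10^{5}$)
$L = 3 \sqrt{41}$ ($L = \sqrt{416 - 47} = \sqrt{369} = 3 \sqrt{41} \approx 19.209$)
$E{\left(D,w \right)} = - 15 w$
$\frac{E{\left(s{\left(-17 \right)},L \right)}}{a} = \frac{\left(-15\right) 3 \sqrt{41}}{\frac{837641}{8}} = - 45 \sqrt{41} \cdot \frac{8}{837641} = - \frac{360 \sqrt{41}}{837641}$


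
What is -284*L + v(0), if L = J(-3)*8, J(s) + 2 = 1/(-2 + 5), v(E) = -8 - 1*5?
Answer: 11321/3 ≈ 3773.7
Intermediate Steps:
v(E) = -13 (v(E) = -8 - 5 = -13)
J(s) = -5/3 (J(s) = -2 + 1/(-2 + 5) = -2 + 1/3 = -2 + ⅓ = -5/3)
L = -40/3 (L = -5/3*8 = -40/3 ≈ -13.333)
-284*L + v(0) = -284*(-40/3) - 13 = 11360/3 - 13 = 11321/3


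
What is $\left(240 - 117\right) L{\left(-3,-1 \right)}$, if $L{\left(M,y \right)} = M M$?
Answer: $1107$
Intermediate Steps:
$L{\left(M,y \right)} = M^{2}$
$\left(240 - 117\right) L{\left(-3,-1 \right)} = \left(240 - 117\right) \left(-3\right)^{2} = 123 \cdot 9 = 1107$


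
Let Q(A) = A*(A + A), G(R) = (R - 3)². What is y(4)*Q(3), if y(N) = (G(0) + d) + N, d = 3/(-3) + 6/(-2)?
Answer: 162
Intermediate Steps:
G(R) = (-3 + R)²
Q(A) = 2*A² (Q(A) = A*(2*A) = 2*A²)
d = -4 (d = 3*(-⅓) + 6*(-½) = -1 - 3 = -4)
y(N) = 5 + N (y(N) = ((-3 + 0)² - 4) + N = ((-3)² - 4) + N = (9 - 4) + N = 5 + N)
y(4)*Q(3) = (5 + 4)*(2*3²) = 9*(2*9) = 9*18 = 162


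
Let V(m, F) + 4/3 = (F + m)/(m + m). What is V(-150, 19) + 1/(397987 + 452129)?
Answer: -9528371/10626450 ≈ -0.89667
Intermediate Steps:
V(m, F) = -4/3 + (F + m)/(2*m) (V(m, F) = -4/3 + (F + m)/(m + m) = -4/3 + (F + m)/((2*m)) = -4/3 + (F + m)*(1/(2*m)) = -4/3 + (F + m)/(2*m))
V(-150, 19) + 1/(397987 + 452129) = (-5/6 + (1/2)*19/(-150)) + 1/(397987 + 452129) = (-5/6 + (1/2)*19*(-1/150)) + 1/850116 = (-5/6 - 19/300) + 1/850116 = -269/300 + 1/850116 = -9528371/10626450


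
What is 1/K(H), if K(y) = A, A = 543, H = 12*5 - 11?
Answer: 1/543 ≈ 0.0018416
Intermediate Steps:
H = 49 (H = 60 - 11 = 49)
K(y) = 543
1/K(H) = 1/543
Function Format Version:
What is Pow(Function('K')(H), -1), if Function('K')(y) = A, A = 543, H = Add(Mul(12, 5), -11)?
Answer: Rational(1, 543) ≈ 0.0018416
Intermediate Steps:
H = 49 (H = Add(60, -11) = 49)
Function('K')(y) = 543
Pow(Function('K')(H), -1) = Pow(543, -1) = Rational(1, 543)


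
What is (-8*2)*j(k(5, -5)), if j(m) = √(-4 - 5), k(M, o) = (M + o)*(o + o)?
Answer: -48*I ≈ -48.0*I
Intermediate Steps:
k(M, o) = 2*o*(M + o) (k(M, o) = (M + o)*(2*o) = 2*o*(M + o))
j(m) = 3*I (j(m) = √(-9) = 3*I)
(-8*2)*j(k(5, -5)) = (-8*2)*(3*I) = -48*I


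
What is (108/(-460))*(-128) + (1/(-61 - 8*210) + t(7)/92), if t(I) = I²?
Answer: 177269/5796 ≈ 30.585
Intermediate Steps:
(108/(-460))*(-128) + (1/(-61 - 8*210) + t(7)/92) = (108/(-460))*(-128) + (1/(-61 - 8*210) + 7²/92) = (108*(-1/460))*(-128) + ((1/210)/(-69) + 49*(1/92)) = -27/115*(-128) + (-1/69*1/210 + 49/92) = 3456/115 + (-1/14490 + 49/92) = 3456/115 + 671/1260 = 177269/5796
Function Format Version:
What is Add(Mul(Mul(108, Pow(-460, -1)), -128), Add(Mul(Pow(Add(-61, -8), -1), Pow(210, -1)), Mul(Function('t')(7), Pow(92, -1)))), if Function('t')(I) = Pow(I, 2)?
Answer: Rational(177269, 5796) ≈ 30.585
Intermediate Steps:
Add(Mul(Mul(108, Pow(-460, -1)), -128), Add(Mul(Pow(Add(-61, -8), -1), Pow(210, -1)), Mul(Function('t')(7), Pow(92, -1)))) = Add(Mul(Mul(108, Pow(-460, -1)), -128), Add(Mul(Pow(Add(-61, -8), -1), Pow(210, -1)), Mul(Pow(7, 2), Pow(92, -1)))) = Add(Mul(Mul(108, Rational(-1, 460)), -128), Add(Mul(Pow(-69, -1), Rational(1, 210)), Mul(49, Rational(1, 92)))) = Add(Mul(Rational(-27, 115), -128), Add(Mul(Rational(-1, 69), Rational(1, 210)), Rational(49, 92))) = Add(Rational(3456, 115), Add(Rational(-1, 14490), Rational(49, 92))) = Add(Rational(3456, 115), Rational(671, 1260)) = Rational(177269, 5796)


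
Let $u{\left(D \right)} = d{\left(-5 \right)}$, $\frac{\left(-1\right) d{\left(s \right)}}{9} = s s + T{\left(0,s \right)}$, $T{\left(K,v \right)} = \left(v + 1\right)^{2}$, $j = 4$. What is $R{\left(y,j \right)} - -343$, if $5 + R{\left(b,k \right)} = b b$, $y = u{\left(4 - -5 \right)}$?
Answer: $136499$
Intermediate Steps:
$T{\left(K,v \right)} = \left(1 + v\right)^{2}$
$d{\left(s \right)} = - 9 s^{2} - 9 \left(1 + s\right)^{2}$ ($d{\left(s \right)} = - 9 \left(s s + \left(1 + s\right)^{2}\right) = - 9 \left(s^{2} + \left(1 + s\right)^{2}\right) = - 9 s^{2} - 9 \left(1 + s\right)^{2}$)
$u{\left(D \right)} = -369$ ($u{\left(D \right)} = - 9 \left(-5\right)^{2} - 9 \left(1 - 5\right)^{2} = \left(-9\right) 25 - 9 \left(-4\right)^{2} = -225 - 144 = -369$)
$y = -369$
$R{\left(b,k \right)} = -5 + b^{2}$ ($R{\left(b,k \right)} = -5 + b b = -5 + b^{2}$)
$R{\left(y,j \right)} - -343 = \left(-5 + \left(-369\right)^{2}\right) - -343 = \left(-5 + 136161\right) + 343 = 136156 + 343 = 136499$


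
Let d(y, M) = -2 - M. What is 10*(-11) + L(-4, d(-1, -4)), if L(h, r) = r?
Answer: -108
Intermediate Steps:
10*(-11) + L(-4, d(-1, -4)) = 10*(-11) + (-2 - 1*(-4)) = -110 + (-2 + 4) = -110 + 2 = -108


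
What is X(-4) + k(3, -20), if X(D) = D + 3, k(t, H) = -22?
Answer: -23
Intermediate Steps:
X(D) = 3 + D
X(-4) + k(3, -20) = (3 - 4) - 22 = -1 - 22 = -23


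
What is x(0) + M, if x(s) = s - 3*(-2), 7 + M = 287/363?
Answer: -76/363 ≈ -0.20937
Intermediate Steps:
M = -2254/363 (M = -7 + 287/363 = -2254/363 ≈ -6.2094)
x(s) = 6 + s (x(s) = s + 6 = 6 + s)
x(0) + M = (6 + 0) - 2254/363 = 6 - 2254/363 = -76/363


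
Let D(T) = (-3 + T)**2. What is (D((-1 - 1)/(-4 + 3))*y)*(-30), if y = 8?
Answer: -240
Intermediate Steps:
(D((-1 - 1)/(-4 + 3))*y)*(-30) = ((-3 + (-1 - 1)/(-4 + 3))**2*8)*(-30) = ((-3 - 2/(-1))**2*8)*(-30) = ((-3 - 2*(-1))**2*8)*(-30) = ((-3 + 2)**2*8)*(-30) = ((-1)**2*8)*(-30) = (1*8)*(-30) = 8*(-30) = -240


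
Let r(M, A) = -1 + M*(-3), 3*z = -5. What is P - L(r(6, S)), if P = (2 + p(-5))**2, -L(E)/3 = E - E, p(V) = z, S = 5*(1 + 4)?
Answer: 1/9 ≈ 0.11111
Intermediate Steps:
z = -5/3 (z = (1/3)*(-5) = -5/3 ≈ -1.6667)
S = 25 (S = 5*5 = 25)
p(V) = -5/3
r(M, A) = -1 - 3*M
L(E) = 0 (L(E) = -3*(E - E) = -3*0 = 0)
P = 1/9 (P = (2 - 5/3)**2 = (1/3)**2 = 1/9 ≈ 0.11111)
P - L(r(6, S)) = 1/9 - 1*0 = 1/9 + 0 = 1/9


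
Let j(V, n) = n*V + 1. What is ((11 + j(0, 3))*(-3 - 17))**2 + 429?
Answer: 58029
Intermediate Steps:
j(V, n) = 1 + V*n (j(V, n) = V*n + 1 = 1 + V*n)
((11 + j(0, 3))*(-3 - 17))**2 + 429 = ((11 + (1 + 0*3))*(-3 - 17))**2 + 429 = ((11 + (1 + 0))*(-20))**2 + 429 = ((11 + 1)*(-20))**2 + 429 = (12*(-20))**2 + 429 = (-240)**2 + 429 = 57600 + 429 = 58029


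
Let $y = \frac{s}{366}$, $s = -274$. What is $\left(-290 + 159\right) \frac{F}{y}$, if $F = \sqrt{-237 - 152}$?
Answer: $\frac{23973 i \sqrt{389}}{137} \approx 3451.3 i$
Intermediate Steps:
$F = i \sqrt{389}$ ($F = \sqrt{-389} = i \sqrt{389} \approx 19.723 i$)
$y = - \frac{137}{183}$ ($y = - \frac{274}{366} = \left(-274\right) \frac{1}{366} = - \frac{137}{183} \approx -0.74863$)
$\left(-290 + 159\right) \frac{F}{y} = \left(-290 + 159\right) \frac{i \sqrt{389}}{- \frac{137}{183}} = - 131 i \sqrt{389} \left(- \frac{183}{137}\right) = - 131 \left(- \frac{183 i \sqrt{389}}{137}\right) = \frac{23973 i \sqrt{389}}{137}$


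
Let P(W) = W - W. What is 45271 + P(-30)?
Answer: 45271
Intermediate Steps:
P(W) = 0
45271 + P(-30) = 45271 + 0 = 45271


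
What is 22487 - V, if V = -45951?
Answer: 68438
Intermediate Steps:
22487 - V = 22487 - 1*(-45951) = 22487 + 45951 = 68438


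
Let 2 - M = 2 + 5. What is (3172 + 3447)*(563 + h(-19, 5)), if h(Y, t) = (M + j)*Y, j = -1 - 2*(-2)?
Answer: 3978019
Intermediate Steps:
j = 3 (j = -1 + 4 = 3)
M = -5 (M = 2 - (2 + 5) = 2 - 1*7 = 2 - 7 = -5)
h(Y, t) = -2*Y (h(Y, t) = (-5 + 3)*Y = -2*Y)
(3172 + 3447)*(563 + h(-19, 5)) = (3172 + 3447)*(563 - 2*(-19)) = 6619*(563 + 38) = 6619*601 = 3978019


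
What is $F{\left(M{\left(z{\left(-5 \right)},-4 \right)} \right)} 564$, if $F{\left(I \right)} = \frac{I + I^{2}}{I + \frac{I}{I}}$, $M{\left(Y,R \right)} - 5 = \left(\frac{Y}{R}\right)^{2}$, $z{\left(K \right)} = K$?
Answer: $\frac{14805}{4} \approx 3701.3$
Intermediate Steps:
$M{\left(Y,R \right)} = 5 + \frac{Y^{2}}{R^{2}}$ ($M{\left(Y,R \right)} = 5 + \left(\frac{Y}{R}\right)^{2} = 5 + \frac{Y^{2}}{R^{2}}$)
$F{\left(I \right)} = \frac{I + I^{2}}{1 + I}$ ($F{\left(I \right)} = \frac{I + I^{2}}{I + 1} = \frac{I + I^{2}}{1 + I}$)
$F{\left(M{\left(z{\left(-5 \right)},-4 \right)} \right)} 564 = \left(5 + \frac{\left(-5\right)^{2}}{16}\right) 564 = \left(5 + \frac{1}{16} \cdot 25\right) 564 = \left(5 + \frac{25}{16}\right) 564 = \frac{105}{16} \cdot 564 = \frac{14805}{4}$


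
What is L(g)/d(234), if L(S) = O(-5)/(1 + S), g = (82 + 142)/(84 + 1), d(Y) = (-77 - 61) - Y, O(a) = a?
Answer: 425/114948 ≈ 0.0036973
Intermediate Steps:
d(Y) = -138 - Y
g = 224/85 ≈ 2.6353
L(S) = -5/(1 + S)
L(g)/d(234) = (-5/(1 + 224/85))/(-138 - 1*234) = (-5/309/85)/(-138 - 234) = -5*85/309/(-372) = -425/309*(-1/372) = 425/114948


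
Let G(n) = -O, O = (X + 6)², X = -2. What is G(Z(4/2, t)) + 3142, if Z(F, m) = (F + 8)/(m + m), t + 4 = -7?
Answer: 3126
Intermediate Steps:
t = -11 (t = -4 - 7 = -11)
Z(F, m) = (8 + F)/(2*m) (Z(F, m) = (8 + F)/((2*m)) = (8 + F)*(1/(2*m)) = (8 + F)/(2*m))
O = 16 (O = (-2 + 6)² = 4² = 16)
G(n) = -16 (G(n) = -1*16 = -16)
G(Z(4/2, t)) + 3142 = -16 + 3142 = 3126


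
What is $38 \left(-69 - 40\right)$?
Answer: $-4142$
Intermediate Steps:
$38 \left(-69 - 40\right) = 38 \left(-109\right) = -4142$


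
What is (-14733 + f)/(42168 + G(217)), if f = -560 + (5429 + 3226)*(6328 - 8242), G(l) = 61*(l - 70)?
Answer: -2368709/7305 ≈ -324.26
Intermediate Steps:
G(l) = -4270 + 61*l (G(l) = 61*(-70 + l) = -4270 + 61*l)
f = -16566230 (f = -560 + 8655*(-1914) = -560 - 16565670 = -16566230)
(-14733 + f)/(42168 + G(217)) = (-14733 - 16566230)/(42168 + (-4270 + 61*217)) = -16580963/(42168 + (-4270 + 13237)) = -16580963/(42168 + 8967) = -16580963/51135 = -16580963*1/51135 = -2368709/7305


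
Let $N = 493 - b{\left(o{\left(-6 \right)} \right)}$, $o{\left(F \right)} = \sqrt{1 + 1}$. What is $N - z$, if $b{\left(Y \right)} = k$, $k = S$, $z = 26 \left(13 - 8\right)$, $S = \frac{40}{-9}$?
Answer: $\frac{3307}{9} \approx 367.44$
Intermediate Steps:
$S = - \frac{40}{9}$ ($S = 40 \left(- \frac{1}{9}\right) = - \frac{40}{9} \approx -4.4444$)
$z = 130$ ($z = 26 \cdot 5 = 130$)
$k = - \frac{40}{9} \approx -4.4444$
$o{\left(F \right)} = \sqrt{2}$
$b{\left(Y \right)} = - \frac{40}{9}$
$N = \frac{4477}{9}$ ($N = 493 - - \frac{40}{9} = 493 + \frac{40}{9} = \frac{4477}{9} \approx 497.44$)
$N - z = \frac{4477}{9} - 130 = \frac{3307}{9}$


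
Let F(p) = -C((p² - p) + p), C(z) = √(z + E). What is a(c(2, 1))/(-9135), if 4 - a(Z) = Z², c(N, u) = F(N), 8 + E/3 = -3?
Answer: -11/3045 ≈ -0.0036125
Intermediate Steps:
E = -33 (E = -24 + 3*(-3) = -24 - 9 = -33)
C(z) = √(-33 + z) (C(z) = √(z - 33) = √(-33 + z))
F(p) = -√(-33 + p²) (F(p) = -√(-33 + ((p² - p) + p)) = -√(-33 + p²))
c(N, u) = -√(-33 + N²)
a(Z) = 4 - Z²
a(c(2, 1))/(-9135) = (4 - (-√(-33 + 2²))²)/(-9135) = (4 - (-√(-33 + 4))²)*(-1/9135) = (4 - (-√(-29))²)*(-1/9135) = (4 - (-I*√29)²)*(-1/9135) = (4 - 1*(-29))*(-1/9135) = (4 + 29)*(-1/9135) = 33*(-1/9135) = -11/3045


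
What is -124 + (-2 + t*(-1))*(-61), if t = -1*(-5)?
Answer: 303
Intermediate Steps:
t = 5
-124 + (-2 + t*(-1))*(-61) = -124 + (-2 + 5*(-1))*(-61) = -124 + (-2 - 5)*(-61) = -124 - 7*(-61) = -124 + 427 = 303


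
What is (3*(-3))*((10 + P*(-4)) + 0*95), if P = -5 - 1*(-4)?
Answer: -126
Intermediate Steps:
P = -1 (P = -5 + 4 = -1)
(3*(-3))*((10 + P*(-4)) + 0*95) = (3*(-3))*((10 - 1*(-4)) + 0*95) = -9*((10 + 4) + 0) = -9*(14 + 0) = -9*14 = -126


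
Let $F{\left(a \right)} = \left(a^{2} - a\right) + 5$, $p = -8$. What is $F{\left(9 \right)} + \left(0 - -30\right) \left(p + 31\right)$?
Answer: $767$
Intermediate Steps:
$F{\left(a \right)} = 5 + a^{2} - a$
$F{\left(9 \right)} + \left(0 - -30\right) \left(p + 31\right) = \left(5 + 9^{2} - 9\right) + \left(0 - -30\right) \left(-8 + 31\right) = \left(5 + 81 - 9\right) + \left(0 + 30\right) 23 = 77 + 30 \cdot 23 = 77 + 690 = 767$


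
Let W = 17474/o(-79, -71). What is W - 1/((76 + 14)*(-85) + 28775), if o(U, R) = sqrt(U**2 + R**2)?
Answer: -1/21125 + 8737*sqrt(11282)/5641 ≈ 164.51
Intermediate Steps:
o(U, R) = sqrt(R**2 + U**2)
W = 8737*sqrt(11282)/5641 (W = 17474/(sqrt((-71)**2 + (-79)**2)) = 17474/(sqrt(5041 + 6241)) = 17474/(sqrt(11282)) = 17474*(sqrt(11282)/11282) = 8737*sqrt(11282)/5641 ≈ 164.51)
W - 1/((76 + 14)*(-85) + 28775) = 8737*sqrt(11282)/5641 - 1/((76 + 14)*(-85) + 28775) = 8737*sqrt(11282)/5641 - 1/(90*(-85) + 28775) = 8737*sqrt(11282)/5641 - 1/(-7650 + 28775) = 8737*sqrt(11282)/5641 - 1/21125 = -1/21125 + 8737*sqrt(11282)/5641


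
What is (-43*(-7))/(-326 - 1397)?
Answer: -301/1723 ≈ -0.17470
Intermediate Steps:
(-43*(-7))/(-326 - 1397) = 301/(-1723) = 301*(-1/1723) = -301/1723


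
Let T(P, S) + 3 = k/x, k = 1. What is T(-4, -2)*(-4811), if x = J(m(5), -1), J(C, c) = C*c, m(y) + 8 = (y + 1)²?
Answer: 408935/28 ≈ 14605.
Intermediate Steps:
m(y) = -8 + (1 + y)² (m(y) = -8 + (y + 1)² = -8 + (1 + y)²)
x = -28 (x = (-8 + (1 + 5)²)*(-1) = (-8 + 6²)*(-1) = (-8 + 36)*(-1) = 28*(-1) = -28)
T(P, S) = -85/28 (T(P, S) = -3 + 1/(-28) = -3 + 1*(-1/28) = -3 - 1/28 = -85/28)
T(-4, -2)*(-4811) = -85/28*(-4811) = 408935/28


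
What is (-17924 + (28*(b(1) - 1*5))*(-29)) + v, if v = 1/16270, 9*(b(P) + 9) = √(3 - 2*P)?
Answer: -973206311/146430 ≈ -6646.2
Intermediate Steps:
b(P) = -9 + √(3 - 2*P)/9
v = 1/16270 ≈ 6.1463e-5
(-17924 + (28*(b(1) - 1*5))*(-29)) + v = (-17924 + (28*((-9 + √(3 - 2*1)/9) - 1*5))*(-29)) + 1/16270 = (-17924 + (28*((-9 + √(3 - 2)/9) - 5))*(-29)) + 1/16270 = (-17924 + (28*((-9 + √1/9) - 5))*(-29)) + 1/16270 = (-17924 + (28*((-9 + (⅑)*1) - 5))*(-29)) + 1/16270 = (-17924 + (28*((-9 + ⅑) - 5))*(-29)) + 1/16270 = (-17924 + (28*(-80/9 - 5))*(-29)) + 1/16270 = (-17924 + (28*(-125/9))*(-29)) + 1/16270 = (-17924 - 3500/9*(-29)) + 1/16270 = (-17924 + 101500/9) + 1/16270 = -59816/9 + 1/16270 = -973206311/146430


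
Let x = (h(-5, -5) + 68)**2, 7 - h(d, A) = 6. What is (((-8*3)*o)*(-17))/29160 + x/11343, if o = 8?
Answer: 2442421/4593915 ≈ 0.53166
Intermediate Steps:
h(d, A) = 1 (h(d, A) = 7 - 1*6 = 7 - 6 = 1)
x = 4761 (x = (1 + 68)**2 = 69**2 = 4761)
(((-8*3)*o)*(-17))/29160 + x/11343 = ((-8*3*8)*(-17))/29160 + 4761/11343 = (-24*8*(-17))*(1/29160) + 4761*(1/11343) = -192*(-17)*(1/29160) + 1587/3781 = 3264*(1/29160) + 1587/3781 = 136/1215 + 1587/3781 = 2442421/4593915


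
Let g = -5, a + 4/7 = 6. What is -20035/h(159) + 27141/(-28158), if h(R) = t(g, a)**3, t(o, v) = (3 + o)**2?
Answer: -94313759/300352 ≈ -314.01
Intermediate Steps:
a = 38/7 (a = -4/7 + 6 = 38/7 ≈ 5.4286)
h(R) = 64 (h(R) = ((3 - 5)**2)**3 = ((-2)**2)**3 = 4**3 = 64)
-20035/h(159) + 27141/(-28158) = -20035/64 + 27141/(-28158) = -20035*1/64 + 27141*(-1/28158) = -20035/64 - 9047/9386 = -94313759/300352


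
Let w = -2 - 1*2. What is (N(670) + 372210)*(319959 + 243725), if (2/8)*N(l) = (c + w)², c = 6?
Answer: 209817840584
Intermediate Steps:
w = -4 (w = -2 - 2 = -4)
N(l) = 16 (N(l) = 4*(6 - 4)² = 4*2² = 4*4 = 16)
(N(670) + 372210)*(319959 + 243725) = (16 + 372210)*(319959 + 243725) = 372226*563684 = 209817840584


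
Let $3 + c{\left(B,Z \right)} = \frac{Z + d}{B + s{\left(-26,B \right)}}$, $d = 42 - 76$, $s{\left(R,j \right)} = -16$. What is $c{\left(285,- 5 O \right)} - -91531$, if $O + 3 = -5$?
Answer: $\frac{24621038}{269} \approx 91528.0$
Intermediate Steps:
$d = -34$ ($d = 42 - 76 = -34$)
$O = -8$ ($O = -3 - 5 = -8$)
$c{\left(B,Z \right)} = -3 + \frac{-34 + Z}{-16 + B}$ ($c{\left(B,Z \right)} = -3 + \frac{Z - 34}{B - 16} = -3 + \frac{-34 + Z}{-16 + B}$)
$c{\left(285,- 5 O \right)} - -91531 = \frac{14 - -40 - 855}{-16 + 285} - -91531 = \frac{14 + 40 - 855}{269} + 91531 = \frac{1}{269} \left(-801\right) + 91531 = - \frac{801}{269} + 91531 = \frac{24621038}{269}$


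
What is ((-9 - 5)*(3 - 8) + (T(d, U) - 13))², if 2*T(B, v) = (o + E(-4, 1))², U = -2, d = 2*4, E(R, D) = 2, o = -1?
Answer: 13225/4 ≈ 3306.3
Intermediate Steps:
d = 8
T(B, v) = ½ (T(B, v) = (-1 + 2)²/2 = (½)*1² = (½)*1 = ½)
((-9 - 5)*(3 - 8) + (T(d, U) - 13))² = ((-9 - 5)*(3 - 8) + (½ - 13))² = (-14*(-5) - 25/2)² = (70 - 25/2)² = (115/2)² = 13225/4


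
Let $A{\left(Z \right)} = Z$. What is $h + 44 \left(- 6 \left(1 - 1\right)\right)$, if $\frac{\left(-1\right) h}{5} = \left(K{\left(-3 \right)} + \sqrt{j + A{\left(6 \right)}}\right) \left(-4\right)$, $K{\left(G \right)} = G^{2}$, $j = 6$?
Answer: $180 + 40 \sqrt{3} \approx 249.28$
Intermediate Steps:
$h = 180 + 40 \sqrt{3}$ ($h = - 5 \left(\left(-3\right)^{2} + \sqrt{6 + 6}\right) \left(-4\right) = - 5 \left(9 + \sqrt{12}\right) \left(-4\right) = - 5 \left(9 + 2 \sqrt{3}\right) \left(-4\right) = - 5 \left(-36 - 8 \sqrt{3}\right) = 180 + 40 \sqrt{3} \approx 249.28$)
$h + 44 \left(- 6 \left(1 - 1\right)\right) = \left(180 + 40 \sqrt{3}\right) + 44 \left(- 6 \left(1 - 1\right)\right) = \left(180 + 40 \sqrt{3}\right) + 44 \left(\left(-6\right) 0\right) = \left(180 + 40 \sqrt{3}\right) + 44 \cdot 0 = \left(180 + 40 \sqrt{3}\right) + 0 = 180 + 40 \sqrt{3}$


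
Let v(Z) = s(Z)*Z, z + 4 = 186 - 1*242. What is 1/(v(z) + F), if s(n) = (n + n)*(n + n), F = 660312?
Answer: -1/203688 ≈ -4.9095e-6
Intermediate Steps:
z = -60 (z = -4 + (186 - 1*242) = -4 + (186 - 242) = -4 - 56 = -60)
s(n) = 4*n**2 (s(n) = (2*n)*(2*n) = 4*n**2)
v(Z) = 4*Z**3 (v(Z) = (4*Z**2)*Z = 4*Z**3)
1/(v(z) + F) = 1/(4*(-60)**3 + 660312) = 1/(4*(-216000) + 660312) = 1/(-864000 + 660312) = 1/(-203688) = -1/203688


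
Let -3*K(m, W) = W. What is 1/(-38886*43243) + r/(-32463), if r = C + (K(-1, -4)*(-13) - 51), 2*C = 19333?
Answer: -8069885628275/27294034967487 ≈ -0.29566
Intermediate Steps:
C = 19333/2 (C = (½)*19333 = 19333/2 ≈ 9666.5)
K(m, W) = -W/3
r = 57589/6 (r = 19333/2 + (-⅓*(-4)*(-13) - 51) = 19333/2 + ((4/3)*(-13) - 51) = 19333/2 + (-52/3 - 51) = 19333/2 - 205/3 = 57589/6 ≈ 9598.2)
1/(-38886*43243) + r/(-32463) = 1/(-38886*43243) + (57589/6)/(-32463) = -1/38886*1/43243 + (57589/6)*(-1/32463) = -1/1681547298 - 57589/194778 = -8069885628275/27294034967487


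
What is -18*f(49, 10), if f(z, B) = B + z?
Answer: -1062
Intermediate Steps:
-18*f(49, 10) = -18*(10 + 49) = -18*59 = -1062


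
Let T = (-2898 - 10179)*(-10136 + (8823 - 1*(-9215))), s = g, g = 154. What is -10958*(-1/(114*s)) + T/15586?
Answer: -453492220759/68406954 ≈ -6629.3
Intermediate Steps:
s = 154
T = -103334454 (T = -13077*(-10136 + (8823 + 9215)) = -13077*(-10136 + 18038) = -13077*7902 = -103334454)
-10958*(-1/(114*s)) + T/15586 = -10958/(154*(-114)) - 103334454/15586 = -10958/(-17556) - 103334454*1/15586 = -10958*(-1/17556) - 51667227/7793 = 5479/8778 - 51667227/7793 = -453492220759/68406954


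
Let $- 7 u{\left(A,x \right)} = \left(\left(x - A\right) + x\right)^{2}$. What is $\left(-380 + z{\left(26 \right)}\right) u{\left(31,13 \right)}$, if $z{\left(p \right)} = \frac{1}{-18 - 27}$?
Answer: $\frac{12215}{9} \approx 1357.2$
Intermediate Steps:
$z{\left(p \right)} = - \frac{1}{45}$ ($z{\left(p \right)} = \frac{1}{-45} = - \frac{1}{45}$)
$u{\left(A,x \right)} = - \frac{\left(- A + 2 x\right)^{2}}{7}$ ($u{\left(A,x \right)} = - \frac{\left(\left(x - A\right) + x\right)^{2}}{7} = - \frac{\left(- A + 2 x\right)^{2}}{7}$)
$\left(-380 + z{\left(26 \right)}\right) u{\left(31,13 \right)} = \left(-380 - \frac{1}{45}\right) \left(- \frac{\left(31 - 26\right)^{2}}{7}\right) = - \frac{17101 \left(- \frac{\left(31 - 26\right)^{2}}{7}\right)}{45} = - \frac{17101 \left(- \frac{5^{2}}{7}\right)}{45} = - \frac{17101 \left(\left(- \frac{1}{7}\right) 25\right)}{45} = \left(- \frac{17101}{45}\right) \left(- \frac{25}{7}\right) = \frac{12215}{9}$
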